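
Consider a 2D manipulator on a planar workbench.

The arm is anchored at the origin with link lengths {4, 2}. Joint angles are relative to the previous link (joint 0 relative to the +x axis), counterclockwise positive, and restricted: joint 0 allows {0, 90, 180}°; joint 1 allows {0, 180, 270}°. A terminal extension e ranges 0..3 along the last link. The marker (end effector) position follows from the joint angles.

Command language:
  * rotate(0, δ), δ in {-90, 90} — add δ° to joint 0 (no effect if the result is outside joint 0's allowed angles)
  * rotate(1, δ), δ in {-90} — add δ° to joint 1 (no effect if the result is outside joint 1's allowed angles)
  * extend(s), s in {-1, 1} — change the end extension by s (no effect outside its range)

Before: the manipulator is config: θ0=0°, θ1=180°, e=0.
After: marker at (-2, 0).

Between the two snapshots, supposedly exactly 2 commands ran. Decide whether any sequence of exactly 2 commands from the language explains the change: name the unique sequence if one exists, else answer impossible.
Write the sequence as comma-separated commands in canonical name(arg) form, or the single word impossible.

rotate(0, 90), rotate(0, 90)

initial: config: θ0=0°, θ1=180°, e=0
step 1 (rotate(0, 90)): config: θ0=90°, θ1=180°, e=0
step 2 (rotate(0, 90)): config: θ0=180°, θ1=180°, e=0
uniquely the one of 25 2-step routes that fits.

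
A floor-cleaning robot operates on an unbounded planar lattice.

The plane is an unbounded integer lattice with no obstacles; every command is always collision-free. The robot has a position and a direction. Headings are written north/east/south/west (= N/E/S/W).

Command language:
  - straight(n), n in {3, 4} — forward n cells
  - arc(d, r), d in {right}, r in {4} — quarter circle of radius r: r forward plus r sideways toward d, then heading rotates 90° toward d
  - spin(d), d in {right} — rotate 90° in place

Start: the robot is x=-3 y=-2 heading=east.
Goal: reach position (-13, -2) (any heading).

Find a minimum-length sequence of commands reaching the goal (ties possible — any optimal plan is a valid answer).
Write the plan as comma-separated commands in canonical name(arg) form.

start: x=-3 y=-2 heading=east
1. spin(right) → x=-3 y=-2 heading=south
2. spin(right) → x=-3 y=-2 heading=west
3. straight(3) → x=-6 y=-2 heading=west
4. straight(3) → x=-9 y=-2 heading=west
5. straight(4) → x=-13 y=-2 heading=west
shorter routes all fall short; 5 is best.

spin(right), spin(right), straight(3), straight(3), straight(4)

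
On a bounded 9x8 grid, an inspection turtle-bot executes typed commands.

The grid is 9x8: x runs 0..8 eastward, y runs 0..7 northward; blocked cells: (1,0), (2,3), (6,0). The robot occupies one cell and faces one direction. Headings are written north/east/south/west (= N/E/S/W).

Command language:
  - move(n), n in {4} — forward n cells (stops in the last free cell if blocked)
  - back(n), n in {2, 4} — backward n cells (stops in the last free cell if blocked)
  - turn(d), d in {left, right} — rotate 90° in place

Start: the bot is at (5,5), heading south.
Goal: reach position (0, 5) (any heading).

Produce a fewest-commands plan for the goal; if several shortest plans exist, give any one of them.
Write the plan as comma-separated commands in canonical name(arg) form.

t0: at (5,5), heading south
t=1 turn(left) ⇒ at (5,5), heading east
t=2 back(2) ⇒ at (3,5), heading east
t=3 back(4) ⇒ at (0,5), heading east
no 2-step plan works, so 3 is optimal.

turn(left), back(2), back(4)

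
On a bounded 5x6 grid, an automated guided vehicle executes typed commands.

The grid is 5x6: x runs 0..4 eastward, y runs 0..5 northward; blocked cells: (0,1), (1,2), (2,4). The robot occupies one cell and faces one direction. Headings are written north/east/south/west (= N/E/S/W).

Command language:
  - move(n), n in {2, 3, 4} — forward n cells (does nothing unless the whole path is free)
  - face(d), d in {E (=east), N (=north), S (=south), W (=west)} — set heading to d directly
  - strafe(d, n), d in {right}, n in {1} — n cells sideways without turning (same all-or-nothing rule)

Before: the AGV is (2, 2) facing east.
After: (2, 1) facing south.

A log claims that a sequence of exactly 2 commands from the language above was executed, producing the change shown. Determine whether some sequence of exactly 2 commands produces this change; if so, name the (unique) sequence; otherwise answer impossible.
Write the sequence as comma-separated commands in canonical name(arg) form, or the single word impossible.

strafe(right, 1), face(S)

key: running face(S) before strafe(right, 1) would end elsewhere — order is forced
begin: (2, 2) facing east
1. strafe(right, 1) → (2, 1) facing east
2. face(S) → (2, 1) facing south
no rival 2-sequence matches.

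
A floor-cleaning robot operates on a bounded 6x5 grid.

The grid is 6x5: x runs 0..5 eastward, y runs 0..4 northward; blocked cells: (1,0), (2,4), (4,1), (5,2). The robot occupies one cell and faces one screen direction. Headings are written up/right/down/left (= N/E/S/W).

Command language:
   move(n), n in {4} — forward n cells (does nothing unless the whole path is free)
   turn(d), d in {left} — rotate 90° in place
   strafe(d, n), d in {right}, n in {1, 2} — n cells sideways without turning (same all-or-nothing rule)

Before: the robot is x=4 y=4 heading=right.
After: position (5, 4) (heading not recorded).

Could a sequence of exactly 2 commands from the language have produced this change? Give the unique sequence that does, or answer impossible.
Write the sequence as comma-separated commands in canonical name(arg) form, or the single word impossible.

turn(left), strafe(right, 1)

key: order matters: swapping turn(left) and strafe(right, 1) lands elsewhere
from: x=4 y=4 heading=right
t=1 turn(left) ⇒ x=4 y=4 heading=up
t=2 strafe(right, 1) ⇒ x=5 y=4 heading=up
no other 2-command option fits: unique.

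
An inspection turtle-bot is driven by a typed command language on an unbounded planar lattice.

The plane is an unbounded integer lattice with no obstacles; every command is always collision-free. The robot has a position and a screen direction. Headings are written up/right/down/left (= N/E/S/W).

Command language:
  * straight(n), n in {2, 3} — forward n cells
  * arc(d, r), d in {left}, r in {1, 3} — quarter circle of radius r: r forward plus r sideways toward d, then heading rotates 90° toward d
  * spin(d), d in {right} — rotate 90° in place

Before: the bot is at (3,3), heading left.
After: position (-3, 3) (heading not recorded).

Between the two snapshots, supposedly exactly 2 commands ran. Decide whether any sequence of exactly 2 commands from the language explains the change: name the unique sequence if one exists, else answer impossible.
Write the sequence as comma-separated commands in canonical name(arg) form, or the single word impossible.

straight(3), straight(3)

initial: at (3,3), heading left
step 1 (straight(3)): at (0,3), heading left
step 2 (straight(3)): at (-3,3), heading left
no other 2-command option fits: unique.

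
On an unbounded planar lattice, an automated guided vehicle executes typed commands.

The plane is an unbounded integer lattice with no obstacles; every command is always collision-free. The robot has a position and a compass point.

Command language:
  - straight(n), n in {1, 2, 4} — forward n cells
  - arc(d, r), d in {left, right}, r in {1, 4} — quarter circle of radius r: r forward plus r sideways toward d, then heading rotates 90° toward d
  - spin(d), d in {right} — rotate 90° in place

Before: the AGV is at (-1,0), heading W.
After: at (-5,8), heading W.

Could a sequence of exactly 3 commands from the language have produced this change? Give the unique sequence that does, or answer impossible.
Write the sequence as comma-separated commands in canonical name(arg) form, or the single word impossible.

spin(right), straight(4), arc(left, 4)

key: running arc(left, 4) before spin(right) would end elsewhere — order is forced
initial: at (-1,0), heading W
[1] after spin(right): at (-1,0), heading N
[2] after straight(4): at (-1,4), heading N
[3] after arc(left, 4): at (-5,8), heading W
uniquely the one of 512 3-step routes that fits.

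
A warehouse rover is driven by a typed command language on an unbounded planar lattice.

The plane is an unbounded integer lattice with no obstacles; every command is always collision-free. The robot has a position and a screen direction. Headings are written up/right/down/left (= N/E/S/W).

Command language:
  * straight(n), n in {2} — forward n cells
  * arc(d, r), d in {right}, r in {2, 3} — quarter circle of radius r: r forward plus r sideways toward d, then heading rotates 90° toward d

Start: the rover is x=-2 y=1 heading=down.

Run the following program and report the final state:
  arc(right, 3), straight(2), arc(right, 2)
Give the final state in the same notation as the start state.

initial: x=-2 y=1 heading=down
[1] after arc(right, 3): x=-5 y=-2 heading=left
[2] after straight(2): x=-7 y=-2 heading=left
[3] after arc(right, 2): x=-9 y=0 heading=up

x=-9 y=0 heading=up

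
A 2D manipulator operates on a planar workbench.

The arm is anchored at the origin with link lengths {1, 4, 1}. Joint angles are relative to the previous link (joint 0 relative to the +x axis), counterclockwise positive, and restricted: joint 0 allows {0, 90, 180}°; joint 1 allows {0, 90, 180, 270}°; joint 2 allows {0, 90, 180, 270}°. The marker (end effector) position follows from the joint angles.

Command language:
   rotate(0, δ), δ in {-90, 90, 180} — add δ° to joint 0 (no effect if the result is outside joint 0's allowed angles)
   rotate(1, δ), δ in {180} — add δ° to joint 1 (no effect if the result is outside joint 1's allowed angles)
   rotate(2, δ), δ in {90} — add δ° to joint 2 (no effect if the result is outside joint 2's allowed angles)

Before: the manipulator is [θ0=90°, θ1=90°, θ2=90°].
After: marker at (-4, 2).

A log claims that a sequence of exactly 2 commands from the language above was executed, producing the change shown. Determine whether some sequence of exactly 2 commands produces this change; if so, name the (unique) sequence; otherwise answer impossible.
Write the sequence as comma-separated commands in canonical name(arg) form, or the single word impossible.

rotate(2, 90), rotate(2, 90)

start: [θ0=90°, θ1=90°, θ2=90°]
[1] after rotate(2, 90): [θ0=90°, θ1=90°, θ2=180°]
[2] after rotate(2, 90): [θ0=90°, θ1=90°, θ2=270°]
no other 2-command option fits: unique.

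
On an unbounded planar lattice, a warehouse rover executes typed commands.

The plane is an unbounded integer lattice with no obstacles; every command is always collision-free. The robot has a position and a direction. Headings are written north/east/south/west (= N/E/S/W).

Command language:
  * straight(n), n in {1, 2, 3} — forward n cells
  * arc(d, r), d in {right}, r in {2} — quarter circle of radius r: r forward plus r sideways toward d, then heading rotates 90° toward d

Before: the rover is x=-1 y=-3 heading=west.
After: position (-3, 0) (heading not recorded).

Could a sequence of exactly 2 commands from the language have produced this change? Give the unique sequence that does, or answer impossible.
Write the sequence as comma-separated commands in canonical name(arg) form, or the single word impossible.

key: running straight(1) before arc(right, 2) would end elsewhere — order is forced
initial: x=-1 y=-3 heading=west
1. arc(right, 2) → x=-3 y=-1 heading=north
2. straight(1) → x=-3 y=0 heading=north
no other 2-command option fits: unique.

arc(right, 2), straight(1)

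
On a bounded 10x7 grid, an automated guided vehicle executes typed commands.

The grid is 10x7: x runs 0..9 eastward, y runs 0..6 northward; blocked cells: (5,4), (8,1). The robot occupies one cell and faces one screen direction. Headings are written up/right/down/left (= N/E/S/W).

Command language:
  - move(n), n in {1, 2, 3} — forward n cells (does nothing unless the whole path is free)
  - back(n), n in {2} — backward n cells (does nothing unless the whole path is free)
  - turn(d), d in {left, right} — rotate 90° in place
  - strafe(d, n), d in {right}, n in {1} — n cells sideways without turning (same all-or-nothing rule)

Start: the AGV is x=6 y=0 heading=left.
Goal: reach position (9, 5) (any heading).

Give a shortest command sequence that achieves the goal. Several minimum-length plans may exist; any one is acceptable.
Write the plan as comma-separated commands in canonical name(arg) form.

back(2), turn(right), strafe(right, 1), move(3), move(2)

initial: x=6 y=0 heading=left
[1] after back(2): x=8 y=0 heading=left
[2] after turn(right): x=8 y=0 heading=up
[3] after strafe(right, 1): x=9 y=0 heading=up
[4] after move(3): x=9 y=3 heading=up
[5] after move(2): x=9 y=5 heading=up
no 4-step plan works, so 5 is optimal.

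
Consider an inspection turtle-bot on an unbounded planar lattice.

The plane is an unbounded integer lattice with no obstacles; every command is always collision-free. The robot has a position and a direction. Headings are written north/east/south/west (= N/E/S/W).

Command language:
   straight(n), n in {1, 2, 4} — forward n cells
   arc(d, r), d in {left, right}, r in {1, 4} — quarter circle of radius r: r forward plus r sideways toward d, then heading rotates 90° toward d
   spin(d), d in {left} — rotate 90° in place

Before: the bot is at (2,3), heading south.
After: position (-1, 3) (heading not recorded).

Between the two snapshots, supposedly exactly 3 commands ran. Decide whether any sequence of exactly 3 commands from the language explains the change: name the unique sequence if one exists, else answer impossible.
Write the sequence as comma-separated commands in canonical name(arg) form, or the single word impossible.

from: at (2,3), heading south
t=1 arc(right, 1) ⇒ at (1,2), heading west
t=2 straight(1) ⇒ at (0,2), heading west
t=3 arc(right, 1) ⇒ at (-1,3), heading north
all 512 alternatives checked — unique.

arc(right, 1), straight(1), arc(right, 1)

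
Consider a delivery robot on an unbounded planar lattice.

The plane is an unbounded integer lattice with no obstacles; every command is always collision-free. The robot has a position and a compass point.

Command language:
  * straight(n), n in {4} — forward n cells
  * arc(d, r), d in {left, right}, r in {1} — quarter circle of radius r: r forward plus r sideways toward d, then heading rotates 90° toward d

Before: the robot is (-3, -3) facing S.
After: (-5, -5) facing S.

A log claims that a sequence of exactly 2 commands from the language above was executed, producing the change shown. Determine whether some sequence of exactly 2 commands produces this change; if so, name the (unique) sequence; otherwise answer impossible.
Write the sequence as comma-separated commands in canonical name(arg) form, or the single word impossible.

arc(right, 1), arc(left, 1)

key: heading stays S — rotations cancel among the 2 commands
begin: (-3, -3) facing S
1. arc(right, 1) → (-4, -4) facing W
2. arc(left, 1) → (-5, -5) facing S
uniquely the one of 9 2-step routes that fits.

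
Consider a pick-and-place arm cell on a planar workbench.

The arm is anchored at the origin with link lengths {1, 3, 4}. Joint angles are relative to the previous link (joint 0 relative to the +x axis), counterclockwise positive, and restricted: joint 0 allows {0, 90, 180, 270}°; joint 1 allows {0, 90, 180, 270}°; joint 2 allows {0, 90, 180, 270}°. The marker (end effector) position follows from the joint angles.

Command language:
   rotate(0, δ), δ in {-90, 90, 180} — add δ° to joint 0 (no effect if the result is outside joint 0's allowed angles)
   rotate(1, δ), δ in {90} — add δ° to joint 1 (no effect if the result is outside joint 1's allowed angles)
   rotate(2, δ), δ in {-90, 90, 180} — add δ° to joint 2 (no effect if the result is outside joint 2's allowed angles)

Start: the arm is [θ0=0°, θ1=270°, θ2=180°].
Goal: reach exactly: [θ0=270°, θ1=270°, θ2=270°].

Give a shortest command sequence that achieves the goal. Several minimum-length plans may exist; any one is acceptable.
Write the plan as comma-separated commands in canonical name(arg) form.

from: [θ0=0°, θ1=270°, θ2=180°]
1. rotate(0, -90) → [θ0=270°, θ1=270°, θ2=180°]
2. rotate(2, 90) → [θ0=270°, θ1=270°, θ2=270°]
no 1-step plan works, so 2 is optimal.

rotate(0, -90), rotate(2, 90)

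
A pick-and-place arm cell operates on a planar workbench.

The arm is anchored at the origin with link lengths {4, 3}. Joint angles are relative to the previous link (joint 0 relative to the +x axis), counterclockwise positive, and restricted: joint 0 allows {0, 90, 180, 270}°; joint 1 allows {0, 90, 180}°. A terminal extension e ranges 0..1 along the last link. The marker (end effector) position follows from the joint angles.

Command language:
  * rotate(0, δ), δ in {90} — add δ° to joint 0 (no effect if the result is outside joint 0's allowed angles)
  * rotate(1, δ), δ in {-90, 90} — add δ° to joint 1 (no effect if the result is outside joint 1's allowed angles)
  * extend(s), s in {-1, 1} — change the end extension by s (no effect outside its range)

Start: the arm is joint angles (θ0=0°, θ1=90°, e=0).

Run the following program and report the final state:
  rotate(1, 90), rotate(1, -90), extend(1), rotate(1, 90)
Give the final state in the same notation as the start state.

joint angles (θ0=0°, θ1=180°, e=1)

from: joint angles (θ0=0°, θ1=90°, e=0)
[1] after rotate(1, 90): joint angles (θ0=0°, θ1=180°, e=0)
[2] after rotate(1, -90): joint angles (θ0=0°, θ1=90°, e=0)
[3] after extend(1): joint angles (θ0=0°, θ1=90°, e=1)
[4] after rotate(1, 90): joint angles (θ0=0°, θ1=180°, e=1)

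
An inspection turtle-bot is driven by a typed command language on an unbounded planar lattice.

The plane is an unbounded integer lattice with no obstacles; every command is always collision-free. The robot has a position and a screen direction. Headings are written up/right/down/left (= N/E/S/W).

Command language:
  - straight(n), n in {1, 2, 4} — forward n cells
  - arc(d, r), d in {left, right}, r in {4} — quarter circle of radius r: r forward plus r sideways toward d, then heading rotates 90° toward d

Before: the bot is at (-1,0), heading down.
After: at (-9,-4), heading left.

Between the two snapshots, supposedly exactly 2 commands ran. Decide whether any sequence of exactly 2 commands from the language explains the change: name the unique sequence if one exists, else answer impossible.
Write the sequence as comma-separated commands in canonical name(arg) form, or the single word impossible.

arc(right, 4), straight(4)

key: order matters: swapping arc(right, 4) and straight(4) lands elsewhere
begin: at (-1,0), heading down
[1] after arc(right, 4): at (-5,-4), heading left
[2] after straight(4): at (-9,-4), heading left
all 25 alternatives checked — unique.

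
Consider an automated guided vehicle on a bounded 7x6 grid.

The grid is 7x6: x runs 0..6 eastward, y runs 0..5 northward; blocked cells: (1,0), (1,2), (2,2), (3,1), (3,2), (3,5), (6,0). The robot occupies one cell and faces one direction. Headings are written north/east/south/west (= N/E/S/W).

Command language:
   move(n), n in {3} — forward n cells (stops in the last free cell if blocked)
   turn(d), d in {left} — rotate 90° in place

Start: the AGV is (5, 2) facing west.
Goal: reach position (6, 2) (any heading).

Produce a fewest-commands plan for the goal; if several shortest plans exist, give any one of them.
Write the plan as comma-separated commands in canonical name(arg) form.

t0: (5, 2) facing west
1. turn(left) → (5, 2) facing south
2. turn(left) → (5, 2) facing east
3. move(3) → (6, 2) facing east
minimal: 3 command(s), checked below 3.

turn(left), turn(left), move(3)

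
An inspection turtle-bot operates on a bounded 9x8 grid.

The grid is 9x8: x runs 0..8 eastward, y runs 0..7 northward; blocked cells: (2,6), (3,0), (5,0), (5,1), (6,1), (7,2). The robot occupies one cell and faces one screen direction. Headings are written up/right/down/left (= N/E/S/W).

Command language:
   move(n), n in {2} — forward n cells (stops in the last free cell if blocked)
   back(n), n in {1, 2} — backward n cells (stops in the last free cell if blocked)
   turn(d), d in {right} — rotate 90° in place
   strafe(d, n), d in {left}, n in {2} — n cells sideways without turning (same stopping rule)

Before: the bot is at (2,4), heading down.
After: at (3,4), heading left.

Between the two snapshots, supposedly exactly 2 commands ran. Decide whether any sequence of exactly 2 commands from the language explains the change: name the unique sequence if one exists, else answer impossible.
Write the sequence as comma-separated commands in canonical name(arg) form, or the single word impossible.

key: running back(1) before turn(right) would end elsewhere — order is forced
begin: at (2,4), heading down
[1] after turn(right): at (2,4), heading left
[2] after back(1): at (3,4), heading left
no rival 2-sequence matches.

turn(right), back(1)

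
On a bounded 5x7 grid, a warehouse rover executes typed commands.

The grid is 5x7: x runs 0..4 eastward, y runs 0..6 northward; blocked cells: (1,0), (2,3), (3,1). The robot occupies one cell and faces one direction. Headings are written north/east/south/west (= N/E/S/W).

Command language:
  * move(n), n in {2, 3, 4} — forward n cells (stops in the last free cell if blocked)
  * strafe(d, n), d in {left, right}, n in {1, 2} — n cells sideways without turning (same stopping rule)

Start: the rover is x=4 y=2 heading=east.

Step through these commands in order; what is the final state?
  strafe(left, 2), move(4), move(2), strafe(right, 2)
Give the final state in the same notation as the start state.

begin: x=4 y=2 heading=east
step 1 (strafe(left, 2)): x=4 y=4 heading=east
step 2 (move(4)): x=4 y=4 heading=east
step 3 (move(2)): x=4 y=4 heading=east
step 4 (strafe(right, 2)): x=4 y=2 heading=east

x=4 y=2 heading=east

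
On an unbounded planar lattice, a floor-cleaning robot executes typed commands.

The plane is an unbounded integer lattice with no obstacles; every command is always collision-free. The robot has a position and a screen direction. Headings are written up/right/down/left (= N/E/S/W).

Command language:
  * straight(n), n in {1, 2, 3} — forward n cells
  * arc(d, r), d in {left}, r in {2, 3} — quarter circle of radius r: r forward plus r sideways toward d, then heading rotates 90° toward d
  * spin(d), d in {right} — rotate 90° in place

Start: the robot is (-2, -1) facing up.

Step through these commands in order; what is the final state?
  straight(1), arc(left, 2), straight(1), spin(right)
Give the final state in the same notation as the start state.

start: (-2, -1) facing up
t=1 straight(1) ⇒ (-2, 0) facing up
t=2 arc(left, 2) ⇒ (-4, 2) facing left
t=3 straight(1) ⇒ (-5, 2) facing left
t=4 spin(right) ⇒ (-5, 2) facing up

(-5, 2) facing up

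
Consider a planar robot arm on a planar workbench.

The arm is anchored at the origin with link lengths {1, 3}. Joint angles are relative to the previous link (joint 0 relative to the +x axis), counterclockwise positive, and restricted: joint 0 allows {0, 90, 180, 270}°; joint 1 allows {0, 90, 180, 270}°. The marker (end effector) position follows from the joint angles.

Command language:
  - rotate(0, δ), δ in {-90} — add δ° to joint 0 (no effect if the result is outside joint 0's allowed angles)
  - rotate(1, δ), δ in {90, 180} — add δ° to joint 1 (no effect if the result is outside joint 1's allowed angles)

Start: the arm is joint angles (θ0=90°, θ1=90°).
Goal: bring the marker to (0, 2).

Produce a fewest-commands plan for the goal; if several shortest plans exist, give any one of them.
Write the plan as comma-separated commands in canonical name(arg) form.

start: joint angles (θ0=90°, θ1=90°)
t=1 rotate(0, -90) ⇒ joint angles (θ0=0°, θ1=90°)
t=2 rotate(0, -90) ⇒ joint angles (θ0=270°, θ1=90°)
t=3 rotate(1, 90) ⇒ joint angles (θ0=270°, θ1=180°)
no 2-step plan works, so 3 is optimal.

rotate(0, -90), rotate(0, -90), rotate(1, 90)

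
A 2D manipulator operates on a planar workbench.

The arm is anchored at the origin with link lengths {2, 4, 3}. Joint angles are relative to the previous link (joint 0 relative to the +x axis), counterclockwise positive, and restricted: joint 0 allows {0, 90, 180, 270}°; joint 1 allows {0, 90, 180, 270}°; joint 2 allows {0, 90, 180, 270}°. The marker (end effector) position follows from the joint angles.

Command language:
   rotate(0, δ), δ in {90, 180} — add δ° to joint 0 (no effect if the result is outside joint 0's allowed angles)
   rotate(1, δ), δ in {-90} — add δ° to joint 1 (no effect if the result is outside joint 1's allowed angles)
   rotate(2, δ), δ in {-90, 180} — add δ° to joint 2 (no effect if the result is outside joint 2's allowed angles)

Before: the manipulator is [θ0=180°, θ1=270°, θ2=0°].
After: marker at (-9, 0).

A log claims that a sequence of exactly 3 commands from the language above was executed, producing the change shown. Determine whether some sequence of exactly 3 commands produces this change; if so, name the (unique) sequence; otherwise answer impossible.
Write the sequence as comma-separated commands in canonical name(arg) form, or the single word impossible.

rotate(1, -90), rotate(1, -90), rotate(1, -90)

start: [θ0=180°, θ1=270°, θ2=0°]
[1] after rotate(1, -90): [θ0=180°, θ1=180°, θ2=0°]
[2] after rotate(1, -90): [θ0=180°, θ1=90°, θ2=0°]
[3] after rotate(1, -90): [θ0=180°, θ1=0°, θ2=0°]
uniquely the one of 125 3-step routes that fits.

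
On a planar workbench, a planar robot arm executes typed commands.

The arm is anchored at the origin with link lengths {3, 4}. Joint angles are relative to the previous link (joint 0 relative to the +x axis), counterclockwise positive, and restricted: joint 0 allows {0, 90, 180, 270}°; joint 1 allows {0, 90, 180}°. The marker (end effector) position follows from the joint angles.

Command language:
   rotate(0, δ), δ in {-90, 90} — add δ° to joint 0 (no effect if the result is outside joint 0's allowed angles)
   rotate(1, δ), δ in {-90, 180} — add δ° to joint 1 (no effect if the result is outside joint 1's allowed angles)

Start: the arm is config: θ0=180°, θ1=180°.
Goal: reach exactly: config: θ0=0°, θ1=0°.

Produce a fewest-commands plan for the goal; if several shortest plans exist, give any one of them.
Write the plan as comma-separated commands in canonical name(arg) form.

start: config: θ0=180°, θ1=180°
step 1 (rotate(0, -90)): config: θ0=90°, θ1=180°
step 2 (rotate(0, -90)): config: θ0=0°, θ1=180°
step 3 (rotate(1, 180)): config: θ0=0°, θ1=0°
nothing shorter than 3 reaches the goal.

rotate(0, -90), rotate(0, -90), rotate(1, 180)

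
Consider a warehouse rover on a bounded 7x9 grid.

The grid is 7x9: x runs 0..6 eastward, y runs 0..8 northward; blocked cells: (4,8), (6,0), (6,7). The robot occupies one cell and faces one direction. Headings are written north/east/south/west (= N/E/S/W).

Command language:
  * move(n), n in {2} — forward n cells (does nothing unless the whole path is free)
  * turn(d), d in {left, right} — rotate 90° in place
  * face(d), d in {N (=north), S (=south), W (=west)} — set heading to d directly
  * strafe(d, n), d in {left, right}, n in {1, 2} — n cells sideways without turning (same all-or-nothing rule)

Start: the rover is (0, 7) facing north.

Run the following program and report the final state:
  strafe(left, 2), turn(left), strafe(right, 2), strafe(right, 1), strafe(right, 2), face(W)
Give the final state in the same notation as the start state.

t0: (0, 7) facing north
step 1 (strafe(left, 2)): (0, 7) facing north
step 2 (turn(left)): (0, 7) facing west
step 3 (strafe(right, 2)): (0, 7) facing west
step 4 (strafe(right, 1)): (0, 8) facing west
step 5 (strafe(right, 2)): (0, 8) facing west
step 6 (face(W)): (0, 8) facing west

(0, 8) facing west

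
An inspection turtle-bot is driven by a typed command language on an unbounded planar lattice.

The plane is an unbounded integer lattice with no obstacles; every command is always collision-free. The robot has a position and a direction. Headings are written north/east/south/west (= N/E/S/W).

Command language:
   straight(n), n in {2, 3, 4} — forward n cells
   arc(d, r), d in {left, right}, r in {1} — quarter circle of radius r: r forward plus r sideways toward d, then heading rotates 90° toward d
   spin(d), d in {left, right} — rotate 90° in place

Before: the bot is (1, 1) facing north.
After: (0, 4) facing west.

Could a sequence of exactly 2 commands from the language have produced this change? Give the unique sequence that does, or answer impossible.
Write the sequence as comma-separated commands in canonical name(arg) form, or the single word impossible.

straight(2), arc(left, 1)

key: order matters: swapping straight(2) and arc(left, 1) lands elsewhere
initial: (1, 1) facing north
t=1 straight(2) ⇒ (1, 3) facing north
t=2 arc(left, 1) ⇒ (0, 4) facing west
all 49 alternatives checked — unique.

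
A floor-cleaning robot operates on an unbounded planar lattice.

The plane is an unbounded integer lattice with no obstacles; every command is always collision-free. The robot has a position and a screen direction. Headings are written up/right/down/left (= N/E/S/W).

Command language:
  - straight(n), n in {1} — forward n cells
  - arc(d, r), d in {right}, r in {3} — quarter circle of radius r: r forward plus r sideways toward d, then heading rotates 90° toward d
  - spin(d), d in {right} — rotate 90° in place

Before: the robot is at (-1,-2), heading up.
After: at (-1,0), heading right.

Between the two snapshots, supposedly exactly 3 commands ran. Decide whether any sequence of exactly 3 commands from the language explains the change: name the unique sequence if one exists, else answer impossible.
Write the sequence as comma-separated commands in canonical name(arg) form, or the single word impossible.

straight(1), straight(1), spin(right)

key: running spin(right) before straight(1) would end elsewhere — order is forced
t0: at (-1,-2), heading up
t=1 straight(1) ⇒ at (-1,-1), heading up
t=2 straight(1) ⇒ at (-1,0), heading up
t=3 spin(right) ⇒ at (-1,0), heading right
no other 3-command option fits: unique.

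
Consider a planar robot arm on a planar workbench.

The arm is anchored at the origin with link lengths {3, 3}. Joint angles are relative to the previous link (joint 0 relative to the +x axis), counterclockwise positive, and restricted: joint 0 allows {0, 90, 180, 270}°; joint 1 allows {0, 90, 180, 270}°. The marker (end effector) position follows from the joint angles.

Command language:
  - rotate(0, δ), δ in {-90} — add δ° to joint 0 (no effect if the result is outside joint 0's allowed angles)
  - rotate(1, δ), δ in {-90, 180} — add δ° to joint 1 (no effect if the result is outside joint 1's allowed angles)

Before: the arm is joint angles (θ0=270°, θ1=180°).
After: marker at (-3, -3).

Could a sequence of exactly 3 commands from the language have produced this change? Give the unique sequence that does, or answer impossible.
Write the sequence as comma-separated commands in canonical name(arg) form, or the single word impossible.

rotate(1, -90), rotate(1, -90), rotate(1, -90)

begin: joint angles (θ0=270°, θ1=180°)
t=1 rotate(1, -90) ⇒ joint angles (θ0=270°, θ1=90°)
t=2 rotate(1, -90) ⇒ joint angles (θ0=270°, θ1=0°)
t=3 rotate(1, -90) ⇒ joint angles (θ0=270°, θ1=270°)
no other 3-command option fits: unique.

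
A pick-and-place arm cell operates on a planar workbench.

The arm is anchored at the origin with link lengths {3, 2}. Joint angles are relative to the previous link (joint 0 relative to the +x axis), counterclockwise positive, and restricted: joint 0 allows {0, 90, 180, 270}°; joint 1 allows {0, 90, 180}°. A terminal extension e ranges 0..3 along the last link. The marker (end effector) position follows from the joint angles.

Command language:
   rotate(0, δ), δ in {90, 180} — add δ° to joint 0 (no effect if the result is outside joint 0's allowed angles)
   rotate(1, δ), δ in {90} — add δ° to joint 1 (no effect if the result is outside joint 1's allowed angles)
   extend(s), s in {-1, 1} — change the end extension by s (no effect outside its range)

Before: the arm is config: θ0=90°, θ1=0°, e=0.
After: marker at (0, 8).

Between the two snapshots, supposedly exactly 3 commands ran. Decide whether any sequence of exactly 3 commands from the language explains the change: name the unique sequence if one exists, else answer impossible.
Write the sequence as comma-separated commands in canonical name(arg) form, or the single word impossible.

from: config: θ0=90°, θ1=0°, e=0
step 1 (extend(1)): config: θ0=90°, θ1=0°, e=1
step 2 (extend(1)): config: θ0=90°, θ1=0°, e=2
step 3 (extend(1)): config: θ0=90°, θ1=0°, e=3
no rival 3-sequence matches.

extend(1), extend(1), extend(1)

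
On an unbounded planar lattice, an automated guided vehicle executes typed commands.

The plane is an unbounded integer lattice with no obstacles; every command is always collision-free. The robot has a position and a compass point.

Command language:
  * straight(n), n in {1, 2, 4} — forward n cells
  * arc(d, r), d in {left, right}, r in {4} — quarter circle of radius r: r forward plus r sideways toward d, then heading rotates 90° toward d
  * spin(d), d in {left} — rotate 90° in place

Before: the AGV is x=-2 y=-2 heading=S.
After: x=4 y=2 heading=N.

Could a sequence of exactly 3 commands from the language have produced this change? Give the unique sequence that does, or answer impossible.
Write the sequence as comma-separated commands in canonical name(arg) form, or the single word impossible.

key: order matters: swapping spin(left) and arc(left, 4) lands elsewhere
initial: x=-2 y=-2 heading=S
step 1 (spin(left)): x=-2 y=-2 heading=E
step 2 (straight(2)): x=0 y=-2 heading=E
step 3 (arc(left, 4)): x=4 y=2 heading=N
all 216 alternatives checked — unique.

spin(left), straight(2), arc(left, 4)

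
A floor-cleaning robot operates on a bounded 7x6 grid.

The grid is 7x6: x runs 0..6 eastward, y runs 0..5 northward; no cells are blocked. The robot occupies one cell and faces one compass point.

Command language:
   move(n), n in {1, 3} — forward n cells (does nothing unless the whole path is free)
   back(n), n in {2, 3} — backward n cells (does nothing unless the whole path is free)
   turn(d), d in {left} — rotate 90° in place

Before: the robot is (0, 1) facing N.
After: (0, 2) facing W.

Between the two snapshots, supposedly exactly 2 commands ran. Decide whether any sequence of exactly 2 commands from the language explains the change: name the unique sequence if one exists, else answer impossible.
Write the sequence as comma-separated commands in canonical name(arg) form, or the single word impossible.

move(1), turn(left)

key: position moved to (0,2) AND the heading swung to W — translation plus rotation needed
initial: (0, 1) facing N
[1] after move(1): (0, 2) facing N
[2] after turn(left): (0, 2) facing W
no other 2-command option fits: unique.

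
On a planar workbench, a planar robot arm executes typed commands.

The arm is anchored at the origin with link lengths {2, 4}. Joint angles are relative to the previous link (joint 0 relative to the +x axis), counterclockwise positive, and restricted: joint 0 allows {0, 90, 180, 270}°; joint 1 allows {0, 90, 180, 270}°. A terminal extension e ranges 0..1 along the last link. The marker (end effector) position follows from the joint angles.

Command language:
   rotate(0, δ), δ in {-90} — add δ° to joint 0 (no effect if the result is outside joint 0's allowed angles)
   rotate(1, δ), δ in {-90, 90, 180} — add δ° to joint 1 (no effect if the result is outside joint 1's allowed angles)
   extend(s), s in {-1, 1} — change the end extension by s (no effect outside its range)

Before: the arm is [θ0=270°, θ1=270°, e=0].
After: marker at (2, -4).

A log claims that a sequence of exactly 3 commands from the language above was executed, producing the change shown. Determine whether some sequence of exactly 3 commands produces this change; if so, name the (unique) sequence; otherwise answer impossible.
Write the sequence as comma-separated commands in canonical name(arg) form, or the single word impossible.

rotate(0, -90), rotate(0, -90), rotate(0, -90)

start: [θ0=270°, θ1=270°, e=0]
[1] after rotate(0, -90): [θ0=180°, θ1=270°, e=0]
[2] after rotate(0, -90): [θ0=90°, θ1=270°, e=0]
[3] after rotate(0, -90): [θ0=0°, θ1=270°, e=0]
uniquely the one of 216 3-step routes that fits.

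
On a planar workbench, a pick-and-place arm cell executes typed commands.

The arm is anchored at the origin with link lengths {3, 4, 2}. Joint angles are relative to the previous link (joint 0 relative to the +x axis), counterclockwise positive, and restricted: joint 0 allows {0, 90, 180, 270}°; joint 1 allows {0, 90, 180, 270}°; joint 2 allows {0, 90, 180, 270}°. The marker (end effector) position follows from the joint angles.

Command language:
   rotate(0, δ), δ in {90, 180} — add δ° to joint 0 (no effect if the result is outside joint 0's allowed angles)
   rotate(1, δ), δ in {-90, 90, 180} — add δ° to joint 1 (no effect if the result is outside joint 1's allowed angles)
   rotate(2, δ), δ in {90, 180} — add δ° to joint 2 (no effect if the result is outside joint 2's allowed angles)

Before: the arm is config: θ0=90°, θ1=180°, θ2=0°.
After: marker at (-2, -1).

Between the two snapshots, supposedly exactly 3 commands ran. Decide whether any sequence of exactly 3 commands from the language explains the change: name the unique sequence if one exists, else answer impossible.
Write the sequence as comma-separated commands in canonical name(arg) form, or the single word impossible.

begin: config: θ0=90°, θ1=180°, θ2=0°
t=1 rotate(2, 90) ⇒ config: θ0=90°, θ1=180°, θ2=90°
t=2 rotate(2, 90) ⇒ config: θ0=90°, θ1=180°, θ2=180°
t=3 rotate(2, 90) ⇒ config: θ0=90°, θ1=180°, θ2=270°
all 343 alternatives checked — unique.

rotate(2, 90), rotate(2, 90), rotate(2, 90)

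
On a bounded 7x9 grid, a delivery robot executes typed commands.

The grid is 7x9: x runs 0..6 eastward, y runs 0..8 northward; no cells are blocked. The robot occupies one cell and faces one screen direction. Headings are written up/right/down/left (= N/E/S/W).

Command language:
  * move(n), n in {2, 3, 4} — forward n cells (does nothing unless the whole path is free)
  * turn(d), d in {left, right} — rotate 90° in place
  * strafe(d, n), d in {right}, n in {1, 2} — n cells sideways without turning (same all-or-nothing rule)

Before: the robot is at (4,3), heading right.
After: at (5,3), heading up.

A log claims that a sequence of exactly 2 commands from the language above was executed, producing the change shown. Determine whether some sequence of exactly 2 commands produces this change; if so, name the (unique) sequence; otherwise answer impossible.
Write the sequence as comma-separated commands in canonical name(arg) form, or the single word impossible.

turn(left), strafe(right, 1)

key: position moved to (5,3) AND the heading swung to N — translation plus rotation needed
t0: at (4,3), heading right
t=1 turn(left) ⇒ at (4,3), heading up
t=2 strafe(right, 1) ⇒ at (5,3), heading up
uniquely the one of 49 2-step routes that fits.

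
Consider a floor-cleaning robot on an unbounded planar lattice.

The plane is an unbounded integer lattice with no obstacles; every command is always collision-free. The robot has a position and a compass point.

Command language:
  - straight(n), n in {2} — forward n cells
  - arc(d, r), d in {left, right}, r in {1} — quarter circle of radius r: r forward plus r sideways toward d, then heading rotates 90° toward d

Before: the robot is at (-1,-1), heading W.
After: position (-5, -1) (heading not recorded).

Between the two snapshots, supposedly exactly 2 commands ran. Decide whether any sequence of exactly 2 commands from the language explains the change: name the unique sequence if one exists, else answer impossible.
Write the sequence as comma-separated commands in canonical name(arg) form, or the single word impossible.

straight(2), straight(2)

initial: at (-1,-1), heading W
t=1 straight(2) ⇒ at (-3,-1), heading W
t=2 straight(2) ⇒ at (-5,-1), heading W
uniquely the one of 9 2-step routes that fits.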